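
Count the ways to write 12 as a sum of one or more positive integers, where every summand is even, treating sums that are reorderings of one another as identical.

They are:
12
10, 2
8, 4
8, 2, 2
6, 6
6, 4, 2
6, 2, 2, 2
4, 4, 4
4, 4, 2, 2
4, 2, 2, 2, 2
2, 2, 2, 2, 2, 2

11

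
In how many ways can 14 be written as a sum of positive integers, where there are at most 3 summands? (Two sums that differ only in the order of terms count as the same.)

24

The partitions of 14 that satisfy the conditions:
14
13, 1
12, 2
12, 1, 1
11, 3
11, 2, 1
10, 4
10, 3, 1
10, 2, 2
9, 5
9, 4, 1
9, 3, 2
8, 6
8, 5, 1
8, 4, 2
8, 3, 3
7, 7
7, 6, 1
7, 5, 2
7, 4, 3
6, 6, 2
6, 5, 3
6, 4, 4
5, 5, 4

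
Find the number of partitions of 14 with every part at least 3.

Enumerating:
14
11,3
10,4
9,5
8,6
8,3,3
7,7
7,4,3
6,5,3
6,4,4
5,5,4
5,3,3,3
4,4,3,3

13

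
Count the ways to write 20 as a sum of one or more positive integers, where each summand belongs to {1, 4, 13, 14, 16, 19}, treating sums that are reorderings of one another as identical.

They are:
1 + 19
4 + 16
1 + 1 + 1 + 1 + 16
1 + 1 + 4 + 14
1 + 1 + 1 + 1 + 1 + 1 + 14
1 + 1 + 1 + 4 + 13
1 + 1 + 1 + 1 + 1 + 1 + 1 + 13
4 + 4 + 4 + 4 + 4
1 + 1 + 1 + 1 + 4 + 4 + 4 + 4
1 + 1 + 1 + 1 + 1 + 1 + 1 + 1 + 4 + 4 + 4
1 + 1 + 1 + 1 + 1 + 1 + 1 + 1 + 1 + 1 + 1 + 1 + 4 + 4
1 + 1 + 1 + 1 + 1 + 1 + 1 + 1 + 1 + 1 + 1 + 1 + 1 + 1 + 1 + 1 + 4
1 + 1 + 1 + 1 + 1 + 1 + 1 + 1 + 1 + 1 + 1 + 1 + 1 + 1 + 1 + 1 + 1 + 1 + 1 + 1

13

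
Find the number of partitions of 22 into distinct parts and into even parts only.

12

They are:
22
20+2
18+4
16+6
16+4+2
14+8
14+6+2
12+10
12+8+2
12+6+4
10+8+4
10+6+4+2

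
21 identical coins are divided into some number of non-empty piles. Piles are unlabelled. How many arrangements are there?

Direct enumeration gives 792 partitions.

792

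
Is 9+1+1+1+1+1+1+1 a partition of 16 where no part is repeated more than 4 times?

The parts sum to 16, and the condition 'no summand is used more than 4 times' is violated.

No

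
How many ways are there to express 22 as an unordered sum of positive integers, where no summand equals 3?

A full systematic count gives 512.

512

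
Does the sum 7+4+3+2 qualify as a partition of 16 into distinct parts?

Yes

The parts sum to 16, and the condition 'all summands are distinct' holds.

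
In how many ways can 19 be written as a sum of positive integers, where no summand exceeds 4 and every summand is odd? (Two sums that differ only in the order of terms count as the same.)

Listing the qualifying partitions of 19:
3+3+3+3+3+3+1
3+3+3+3+3+1+1+1+1
3+3+3+3+1+1+1+1+1+1+1
3+3+3+1+1+1+1+1+1+1+1+1+1
3+3+1+1+1+1+1+1+1+1+1+1+1+1+1
3+1+1+1+1+1+1+1+1+1+1+1+1+1+1+1+1
1+1+1+1+1+1+1+1+1+1+1+1+1+1+1+1+1+1+1
Counting gives 7.

7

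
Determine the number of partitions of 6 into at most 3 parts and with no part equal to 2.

The partitions of 6 that satisfy the conditions:
6
5, 1
4, 1, 1
3, 3
Counting gives 4.

4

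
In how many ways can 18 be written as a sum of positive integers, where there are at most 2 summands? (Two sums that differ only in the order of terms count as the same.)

10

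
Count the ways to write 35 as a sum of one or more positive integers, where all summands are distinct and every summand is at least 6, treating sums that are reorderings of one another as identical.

There are too many to list fully; the first 12 (by largest part) are:
35
29 + 6
28 + 7
27 + 8
26 + 9
25 + 10
24 + 11
23 + 12
22 + 13
22 + 7 + 6
21 + 14
21 + 8 + 6
…and 31 more, for 43 total.

43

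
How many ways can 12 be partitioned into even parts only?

Enumerating:
12
10,2
8,4
8,2,2
6,6
6,4,2
6,2,2,2
4,4,4
4,4,2,2
4,2,2,2,2
2,2,2,2,2,2
That's 11 in total.

11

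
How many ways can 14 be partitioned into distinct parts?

22

The partitions of 14 that satisfy the conditions:
14
13,1
12,2
11,3
11,2,1
10,4
10,3,1
9,5
9,4,1
9,3,2
8,6
8,5,1
8,4,2
8,3,2,1
7,6,1
7,5,2
7,4,3
7,4,2,1
6,5,3
6,5,2,1
6,4,3,1
5,4,3,2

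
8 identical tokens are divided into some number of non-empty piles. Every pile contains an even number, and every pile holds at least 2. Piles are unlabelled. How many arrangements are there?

They are:
8
6 + 2
4 + 4
4 + 2 + 2
2 + 2 + 2 + 2

5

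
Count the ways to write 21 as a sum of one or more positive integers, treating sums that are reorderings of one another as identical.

There are 792 such partitions.

792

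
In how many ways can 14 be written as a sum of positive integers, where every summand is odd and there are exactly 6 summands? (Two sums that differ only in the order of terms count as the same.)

5

They are:
1+1+1+1+1+9
1+1+1+1+3+7
1+1+1+1+5+5
1+1+1+3+3+5
1+1+3+3+3+3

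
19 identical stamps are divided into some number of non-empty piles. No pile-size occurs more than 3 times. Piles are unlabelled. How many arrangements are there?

258

There are 258 such partitions.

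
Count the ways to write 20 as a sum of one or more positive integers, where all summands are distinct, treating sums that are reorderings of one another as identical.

A partial list (first 12 by largest part):
20
1 + 19
2 + 18
3 + 17
1 + 2 + 17
4 + 16
1 + 3 + 16
5 + 15
1 + 4 + 15
2 + 3 + 15
6 + 14
1 + 5 + 14
…and 52 more, for 64 total.

64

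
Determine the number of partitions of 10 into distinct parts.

The partitions of 10 that satisfy the conditions:
10
9,1
8,2
7,3
7,2,1
6,4
6,3,1
5,4,1
5,3,2
4,3,2,1
Counting gives 10.

10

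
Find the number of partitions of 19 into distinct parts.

54

A partial list (first 12 by largest part):
19
18+1
17+2
16+3
16+2+1
15+4
15+3+1
14+5
14+4+1
14+3+2
13+6
13+5+1
…and 42 more, for 54 total.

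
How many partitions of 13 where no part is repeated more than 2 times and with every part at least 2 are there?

18

They are:
13
11,2
10,3
9,4
9,2,2
8,5
8,3,2
7,6
7,4,2
7,3,3
6,5,2
6,4,3
6,3,2,2
5,5,3
5,4,4
5,4,2,2
5,3,3,2
4,4,3,2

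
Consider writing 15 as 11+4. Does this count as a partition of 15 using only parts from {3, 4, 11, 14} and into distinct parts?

Yes

The parts sum to 15, and the condition 'each summand belongs to {3, 4, 11, 14}' holds; the condition 'all summands are distinct' holds.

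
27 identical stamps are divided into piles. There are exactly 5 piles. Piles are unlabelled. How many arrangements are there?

255

Counting exhaustively, 255 partitions satisfy the conditions.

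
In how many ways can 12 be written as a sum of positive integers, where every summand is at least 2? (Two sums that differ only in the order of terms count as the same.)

21

They are:
12
10+2
9+3
8+4
8+2+2
7+5
7+3+2
6+6
6+4+2
6+3+3
6+2+2+2
5+5+2
5+4+3
5+3+2+2
4+4+4
4+4+2+2
4+3+3+2
4+2+2+2+2
3+3+3+3
3+3+2+2+2
2+2+2+2+2+2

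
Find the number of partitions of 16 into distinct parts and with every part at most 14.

There are too many to list fully; the first 12 (by largest part) are:
14 + 2
13 + 3
13 + 2 + 1
12 + 4
12 + 3 + 1
11 + 5
11 + 4 + 1
11 + 3 + 2
10 + 6
10 + 5 + 1
10 + 4 + 2
10 + 3 + 2 + 1
…and 18 more, for 30 total.

30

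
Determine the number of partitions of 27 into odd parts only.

Enumerating by decreasing first part gives 192 partitions in all.

192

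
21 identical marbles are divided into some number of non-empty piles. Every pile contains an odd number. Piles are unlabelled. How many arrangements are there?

Enumerating by decreasing first part gives 76 partitions in all.

76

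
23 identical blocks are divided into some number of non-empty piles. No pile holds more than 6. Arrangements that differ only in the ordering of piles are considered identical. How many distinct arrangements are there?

454

Counting exhaustively, 454 partitions satisfy the conditions.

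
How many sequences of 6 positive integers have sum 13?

792

Equivalently, choose which 5 of the 12 gaps become plus signs: C(12,5) = 792.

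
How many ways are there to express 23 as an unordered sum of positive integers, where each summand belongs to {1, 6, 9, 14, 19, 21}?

13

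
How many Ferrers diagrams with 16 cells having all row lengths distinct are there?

32

There are too many to list fully; the first 12 (by largest part) are:
16
15,1
14,2
13,3
13,2,1
12,4
12,3,1
11,5
11,4,1
11,3,2
10,6
10,5,1
…and 20 more, for 32 total.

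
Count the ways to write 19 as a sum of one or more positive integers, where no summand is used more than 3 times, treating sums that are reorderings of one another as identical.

There are 258 such partitions.

258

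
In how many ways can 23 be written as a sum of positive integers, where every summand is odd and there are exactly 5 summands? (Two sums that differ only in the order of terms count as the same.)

The partitions of 23 that satisfy the conditions:
19,1,1,1,1
17,3,1,1,1
15,5,1,1,1
15,3,3,1,1
13,7,1,1,1
13,5,3,1,1
13,3,3,3,1
11,9,1,1,1
11,7,3,1,1
11,5,5,1,1
11,5,3,3,1
11,3,3,3,3
9,9,3,1,1
9,7,5,1,1
9,7,3,3,1
9,5,5,3,1
9,5,3,3,3
7,7,7,1,1
7,7,5,3,1
7,7,3,3,3
7,5,5,5,1
7,5,5,3,3
5,5,5,5,3
Counting gives 23.

23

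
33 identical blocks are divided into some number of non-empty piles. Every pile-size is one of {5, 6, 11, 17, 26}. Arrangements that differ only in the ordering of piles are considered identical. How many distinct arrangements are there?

They are:
5+11+17
5+5+6+17
11+11+11
5+6+11+11
5+5+6+6+11
5+5+5+6+6+6
That's 6 in total.

6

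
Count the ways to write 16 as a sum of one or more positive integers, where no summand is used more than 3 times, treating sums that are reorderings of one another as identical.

Direct enumeration gives 132 partitions.

132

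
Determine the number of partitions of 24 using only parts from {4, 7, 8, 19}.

They are:
8+8+8
8+8+4+4
8+4+4+4+4
4+4+4+4+4+4

4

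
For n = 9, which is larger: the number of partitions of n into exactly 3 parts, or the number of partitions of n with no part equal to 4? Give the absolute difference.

16

Partitions of 9 into exactly 3 parts: 7.
Partitions of 9 with no part equal to 4: 23.
|7 − 23| = 16.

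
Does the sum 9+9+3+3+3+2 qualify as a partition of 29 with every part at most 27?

Yes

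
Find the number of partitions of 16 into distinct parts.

A partial list (first 12 by largest part):
16
15,1
14,2
13,3
13,2,1
12,4
12,3,1
11,5
11,4,1
11,3,2
10,6
10,5,1
…and 20 more, for 32 total.

32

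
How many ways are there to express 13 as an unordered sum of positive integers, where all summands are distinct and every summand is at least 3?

6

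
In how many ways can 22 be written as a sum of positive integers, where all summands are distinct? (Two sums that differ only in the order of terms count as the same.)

89

Counting exhaustively, 89 partitions satisfy the conditions.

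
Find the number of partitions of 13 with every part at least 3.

10

Listing the qualifying partitions of 13:
13
10, 3
9, 4
8, 5
7, 6
7, 3, 3
6, 4, 3
5, 5, 3
5, 4, 4
4, 3, 3, 3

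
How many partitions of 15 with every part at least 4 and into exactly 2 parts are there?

4

The partitions of 15 that satisfy the conditions:
11 + 4
10 + 5
9 + 6
8 + 7
That's 4 in total.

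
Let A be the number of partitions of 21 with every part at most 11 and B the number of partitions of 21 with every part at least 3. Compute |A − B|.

Partitions of 21 with every part at most 11: 695.
Partitions of 21 with every part at least 3: 60.
|695 − 60| = 635.

635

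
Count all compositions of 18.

131072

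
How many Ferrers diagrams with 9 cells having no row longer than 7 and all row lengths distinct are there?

6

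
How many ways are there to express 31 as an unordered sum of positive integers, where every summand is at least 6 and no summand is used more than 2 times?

A partial list (first 12 by largest part):
31
25 + 6
24 + 7
23 + 8
22 + 9
21 + 10
20 + 11
19 + 12
19 + 6 + 6
18 + 13
18 + 7 + 6
17 + 14
…and 28 more, for 40 total.

40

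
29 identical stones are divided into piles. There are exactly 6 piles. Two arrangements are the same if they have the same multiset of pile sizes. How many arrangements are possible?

454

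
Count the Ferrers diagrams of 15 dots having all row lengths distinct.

27

A partial list (first 12 by largest part):
15
1 + 14
2 + 13
3 + 12
1 + 2 + 12
4 + 11
1 + 3 + 11
5 + 10
1 + 4 + 10
2 + 3 + 10
6 + 9
1 + 5 + 9
…and 15 more, for 27 total.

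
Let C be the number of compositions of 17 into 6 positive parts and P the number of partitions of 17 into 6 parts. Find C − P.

Ordered (compositions into 6 parts): C(16,5) = 4368.
Unordered (partitions into 6 parts): 44.
Difference: 4368 − 44 = 4324.

4324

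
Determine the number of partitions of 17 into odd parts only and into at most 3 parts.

9

Listing the qualifying partitions of 17:
17
15 + 1 + 1
13 + 3 + 1
11 + 5 + 1
11 + 3 + 3
9 + 7 + 1
9 + 5 + 3
7 + 7 + 3
7 + 5 + 5
That's 9 in total.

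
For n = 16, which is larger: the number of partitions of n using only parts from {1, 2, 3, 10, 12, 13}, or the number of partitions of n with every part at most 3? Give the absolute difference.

14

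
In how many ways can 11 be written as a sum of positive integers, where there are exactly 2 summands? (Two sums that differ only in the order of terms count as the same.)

5

The partitions of 11 that satisfy the conditions:
1+10
2+9
3+8
4+7
5+6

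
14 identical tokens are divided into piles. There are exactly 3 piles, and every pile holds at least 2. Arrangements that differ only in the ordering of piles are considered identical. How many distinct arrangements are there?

10

Listing the qualifying partitions of 14:
10 + 2 + 2
9 + 3 + 2
8 + 4 + 2
8 + 3 + 3
7 + 5 + 2
7 + 4 + 3
6 + 6 + 2
6 + 5 + 3
6 + 4 + 4
5 + 5 + 4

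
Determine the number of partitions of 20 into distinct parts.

64

A partial list (first 12 by largest part):
20
1 + 19
2 + 18
3 + 17
1 + 2 + 17
4 + 16
1 + 3 + 16
5 + 15
1 + 4 + 15
2 + 3 + 15
6 + 14
1 + 5 + 14
…and 52 more, for 64 total.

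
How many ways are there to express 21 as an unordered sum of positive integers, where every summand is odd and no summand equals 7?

A partial list (first 12 by largest part):
21
19,1,1
17,3,1
17,1,1,1,1
15,5,1
15,3,3
15,3,1,1,1
15,1,1,1,1,1,1
13,5,3
13,5,1,1,1
13,3,3,1,1
13,3,1,1,1,1,1
…and 42 more, for 54 total.

54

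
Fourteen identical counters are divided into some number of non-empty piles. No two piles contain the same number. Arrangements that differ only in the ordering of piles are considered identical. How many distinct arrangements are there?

22

Enumerating:
14
1,13
2,12
3,11
1,2,11
4,10
1,3,10
5,9
1,4,9
2,3,9
6,8
1,5,8
2,4,8
1,2,3,8
1,6,7
2,5,7
3,4,7
1,2,4,7
3,5,6
1,2,5,6
1,3,4,6
2,3,4,5
Counting gives 22.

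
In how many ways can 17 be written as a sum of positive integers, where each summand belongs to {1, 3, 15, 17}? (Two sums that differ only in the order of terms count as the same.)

8

The partitions of 17 that satisfy the conditions:
17
15 + 1 + 1
3 + 3 + 3 + 3 + 3 + 1 + 1
3 + 3 + 3 + 3 + 1 + 1 + 1 + 1 + 1
3 + 3 + 3 + 1 + 1 + 1 + 1 + 1 + 1 + 1 + 1
3 + 3 + 1 + 1 + 1 + 1 + 1 + 1 + 1 + 1 + 1 + 1 + 1
3 + 1 + 1 + 1 + 1 + 1 + 1 + 1 + 1 + 1 + 1 + 1 + 1 + 1 + 1
1 + 1 + 1 + 1 + 1 + 1 + 1 + 1 + 1 + 1 + 1 + 1 + 1 + 1 + 1 + 1 + 1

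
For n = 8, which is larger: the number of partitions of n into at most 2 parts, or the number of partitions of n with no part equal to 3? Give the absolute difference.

Partitions of 8 into at most 2 parts: 5.
Partitions of 8 with no part equal to 3: 15.
|5 − 15| = 10.

10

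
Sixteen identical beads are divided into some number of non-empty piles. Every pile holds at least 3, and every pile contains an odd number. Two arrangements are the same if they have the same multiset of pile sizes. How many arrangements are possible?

Enumerating:
13,3
11,5
9,7
7,3,3,3
5,5,3,3
That's 5 in total.

5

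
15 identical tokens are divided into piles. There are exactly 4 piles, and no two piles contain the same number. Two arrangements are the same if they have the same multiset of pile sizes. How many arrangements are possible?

Listing the qualifying partitions of 15:
1 + 2 + 3 + 9
1 + 2 + 4 + 8
1 + 2 + 5 + 7
1 + 3 + 4 + 7
1 + 3 + 5 + 6
2 + 3 + 4 + 6

6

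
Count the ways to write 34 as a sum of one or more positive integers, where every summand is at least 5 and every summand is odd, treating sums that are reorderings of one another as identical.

20

Enumerating:
5+29
7+27
9+25
11+23
13+21
15+19
5+5+5+19
17+17
5+5+7+17
5+5+9+15
5+7+7+15
5+5+11+13
5+7+9+13
7+7+7+13
5+7+11+11
5+9+9+11
7+7+9+11
7+9+9+9
5+5+5+5+5+9
5+5+5+5+7+7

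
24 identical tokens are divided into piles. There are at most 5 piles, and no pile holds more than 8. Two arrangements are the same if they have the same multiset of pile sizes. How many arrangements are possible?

A partial list (first 12 by largest part):
8 + 8 + 8
8 + 8 + 7 + 1
8 + 8 + 6 + 2
8 + 8 + 6 + 1 + 1
8 + 8 + 5 + 3
8 + 8 + 5 + 2 + 1
8 + 8 + 4 + 4
8 + 8 + 4 + 3 + 1
8 + 8 + 4 + 2 + 2
8 + 8 + 3 + 3 + 2
8 + 7 + 7 + 2
8 + 7 + 7 + 1 + 1
…and 51 more, for 63 total.

63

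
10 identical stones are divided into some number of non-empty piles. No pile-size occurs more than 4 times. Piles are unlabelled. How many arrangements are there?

There are too many to list fully; the first 12 (by largest part) are:
10
9,1
8,2
8,1,1
7,3
7,2,1
7,1,1,1
6,4
6,3,1
6,2,2
6,2,1,1
6,1,1,1,1
…and 22 more, for 34 total.

34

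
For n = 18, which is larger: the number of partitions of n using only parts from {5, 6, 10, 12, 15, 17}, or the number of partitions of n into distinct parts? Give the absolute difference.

44

Partitions of 18 using only parts from {5, 6, 10, 12, 15, 17}: 2.
Partitions of 18 into distinct parts: 46.
|2 − 46| = 44.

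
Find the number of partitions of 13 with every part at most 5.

57

There are too many to list fully; the first 12 (by largest part) are:
5,5,3
5,5,2,1
5,5,1,1,1
5,4,4
5,4,3,1
5,4,2,2
5,4,2,1,1
5,4,1,1,1,1
5,3,3,2
5,3,3,1,1
5,3,2,2,1
5,3,2,1,1,1
…and 45 more, for 57 total.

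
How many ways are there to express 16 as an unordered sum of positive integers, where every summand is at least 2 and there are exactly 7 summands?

2

Listing the qualifying partitions of 16:
4,2,2,2,2,2,2
3,3,2,2,2,2,2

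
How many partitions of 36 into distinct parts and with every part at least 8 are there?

23

Enumerating:
36
28, 8
27, 9
26, 10
25, 11
24, 12
23, 13
22, 14
21, 15
20, 16
19, 17
19, 9, 8
18, 10, 8
17, 11, 8
17, 10, 9
16, 12, 8
16, 11, 9
15, 13, 8
15, 12, 9
15, 11, 10
14, 13, 9
14, 12, 10
13, 12, 11
Counting gives 23.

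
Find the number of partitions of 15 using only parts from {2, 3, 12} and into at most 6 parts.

3

The partitions of 15 that satisfy the conditions:
12, 3
3, 3, 3, 3, 3
3, 3, 3, 2, 2, 2
That's 3 in total.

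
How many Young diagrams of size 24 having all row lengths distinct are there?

122

There are 122 such partitions.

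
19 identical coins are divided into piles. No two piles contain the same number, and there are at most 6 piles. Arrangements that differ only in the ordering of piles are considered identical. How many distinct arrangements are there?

54

There are too many to list fully; the first 12 (by largest part) are:
19
18 + 1
17 + 2
16 + 3
16 + 2 + 1
15 + 4
15 + 3 + 1
14 + 5
14 + 4 + 1
14 + 3 + 2
13 + 6
13 + 5 + 1
…and 42 more, for 54 total.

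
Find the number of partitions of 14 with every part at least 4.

The partitions of 14 that satisfy the conditions:
14
10,4
9,5
8,6
7,7
6,4,4
5,5,4
That's 7 in total.

7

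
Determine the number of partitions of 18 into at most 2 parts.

The partitions of 18 that satisfy the conditions:
18
17, 1
16, 2
15, 3
14, 4
13, 5
12, 6
11, 7
10, 8
9, 9

10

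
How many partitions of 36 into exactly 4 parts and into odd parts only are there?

There are too many to list fully; the first 12 (by largest part) are:
33 + 1 + 1 + 1
31 + 3 + 1 + 1
29 + 5 + 1 + 1
29 + 3 + 3 + 1
27 + 7 + 1 + 1
27 + 5 + 3 + 1
27 + 3 + 3 + 3
25 + 9 + 1 + 1
25 + 7 + 3 + 1
25 + 5 + 5 + 1
25 + 5 + 3 + 3
23 + 11 + 1 + 1
…and 52 more, for 64 total.

64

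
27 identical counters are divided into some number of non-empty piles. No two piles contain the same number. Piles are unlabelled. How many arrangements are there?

Systematic enumeration (by largest part, then next-largest, …) yields 192.

192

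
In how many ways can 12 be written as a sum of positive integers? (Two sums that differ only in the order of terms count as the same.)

77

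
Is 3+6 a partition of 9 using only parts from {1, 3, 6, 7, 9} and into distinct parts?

The parts sum to 9, and the condition 'each summand belongs to {1, 3, 6, 7, 9}' holds; the condition 'all summands are distinct' holds.

Yes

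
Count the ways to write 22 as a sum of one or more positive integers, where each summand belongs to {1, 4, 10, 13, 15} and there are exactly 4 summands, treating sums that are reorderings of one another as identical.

3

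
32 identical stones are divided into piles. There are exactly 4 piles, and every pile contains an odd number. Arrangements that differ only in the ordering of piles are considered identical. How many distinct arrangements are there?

A partial list (first 12 by largest part):
1,1,1,29
1,1,3,27
1,1,5,25
1,3,3,25
1,1,7,23
1,3,5,23
3,3,3,23
1,1,9,21
1,3,7,21
1,5,5,21
3,3,5,21
1,1,11,19
…and 35 more, for 47 total.

47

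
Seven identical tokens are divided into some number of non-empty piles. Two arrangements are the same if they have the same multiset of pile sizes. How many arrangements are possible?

15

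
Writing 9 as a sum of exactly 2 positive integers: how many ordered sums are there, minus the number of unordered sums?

Ordered (compositions into 2 parts): C(8,1) = 8.
Unordered (partitions into 2 parts): 4.
Difference: 8 − 4 = 4.

4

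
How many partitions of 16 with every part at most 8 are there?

Counting exhaustively, 186 partitions satisfy the conditions.

186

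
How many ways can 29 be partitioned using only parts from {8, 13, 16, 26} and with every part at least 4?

2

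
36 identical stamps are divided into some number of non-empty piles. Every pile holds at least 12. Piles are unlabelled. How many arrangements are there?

Enumerating:
36
24 + 12
23 + 13
22 + 14
21 + 15
20 + 16
19 + 17
18 + 18
12 + 12 + 12

9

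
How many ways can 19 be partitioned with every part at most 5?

164

A full systematic count gives 164.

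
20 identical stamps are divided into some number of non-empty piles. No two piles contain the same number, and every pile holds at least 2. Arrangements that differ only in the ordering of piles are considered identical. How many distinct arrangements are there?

35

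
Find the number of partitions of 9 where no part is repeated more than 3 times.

22

Enumerating:
9
1, 8
2, 7
1, 1, 7
3, 6
1, 2, 6
1, 1, 1, 6
4, 5
1, 3, 5
2, 2, 5
1, 1, 2, 5
1, 4, 4
2, 3, 4
1, 1, 3, 4
1, 2, 2, 4
1, 1, 1, 2, 4
3, 3, 3
1, 2, 3, 3
1, 1, 1, 3, 3
2, 2, 2, 3
1, 1, 2, 2, 3
1, 1, 1, 2, 2, 2
That's 22 in total.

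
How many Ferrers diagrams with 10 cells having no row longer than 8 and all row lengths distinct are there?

Enumerating:
8,2
7,3
7,2,1
6,4
6,3,1
5,4,1
5,3,2
4,3,2,1

8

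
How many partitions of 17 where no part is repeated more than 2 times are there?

There are 108 such partitions.

108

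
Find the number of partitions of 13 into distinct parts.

18

The partitions of 13 that satisfy the conditions:
13
12+1
11+2
10+3
10+2+1
9+4
9+3+1
8+5
8+4+1
8+3+2
7+6
7+5+1
7+4+2
7+3+2+1
6+5+2
6+4+3
6+4+2+1
5+4+3+1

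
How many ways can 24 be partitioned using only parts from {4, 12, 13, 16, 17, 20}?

5

Enumerating:
20 + 4
16 + 4 + 4
12 + 12
12 + 4 + 4 + 4
4 + 4 + 4 + 4 + 4 + 4
That's 5 in total.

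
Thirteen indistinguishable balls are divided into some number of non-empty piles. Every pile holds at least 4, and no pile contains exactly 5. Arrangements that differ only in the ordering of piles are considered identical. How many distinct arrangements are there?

Enumerating:
13
9+4
7+6
Counting gives 3.

3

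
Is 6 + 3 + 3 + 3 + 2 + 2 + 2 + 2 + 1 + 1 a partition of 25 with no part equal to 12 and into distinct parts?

No

The parts sum to 25, and the condition 'all summands are distinct' is violated.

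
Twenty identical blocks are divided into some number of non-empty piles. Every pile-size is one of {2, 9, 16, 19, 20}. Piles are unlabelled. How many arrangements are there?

4

They are:
20
2, 2, 16
2, 9, 9
2, 2, 2, 2, 2, 2, 2, 2, 2, 2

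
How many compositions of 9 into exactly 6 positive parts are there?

56

Place 5 bars in the 8 internal gaps of a row of 9 dots: C(8,5) = 56.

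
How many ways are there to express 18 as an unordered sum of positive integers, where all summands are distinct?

A partial list (first 12 by largest part):
18
17 + 1
16 + 2
15 + 3
15 + 2 + 1
14 + 4
14 + 3 + 1
13 + 5
13 + 4 + 1
13 + 3 + 2
12 + 6
12 + 5 + 1
…and 34 more, for 46 total.

46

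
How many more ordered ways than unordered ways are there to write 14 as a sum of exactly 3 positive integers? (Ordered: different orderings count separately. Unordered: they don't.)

62

Ordered (compositions into 3 parts): C(13,2) = 78.
Partitions of 14 into exactly 3 parts: 16.
Difference: 78 − 16 = 62.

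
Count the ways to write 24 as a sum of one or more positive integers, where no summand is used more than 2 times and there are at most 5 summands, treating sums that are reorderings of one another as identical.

Counting exhaustively, 285 partitions satisfy the conditions.

285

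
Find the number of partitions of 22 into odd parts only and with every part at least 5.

5

They are:
17, 5
15, 7
13, 9
11, 11
7, 5, 5, 5
Counting gives 5.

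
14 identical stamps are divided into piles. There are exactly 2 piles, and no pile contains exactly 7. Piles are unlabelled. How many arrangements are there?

6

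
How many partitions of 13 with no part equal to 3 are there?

59

A partial list (first 12 by largest part):
13
1, 12
2, 11
1, 1, 11
1, 2, 10
1, 1, 1, 10
4, 9
2, 2, 9
1, 1, 2, 9
1, 1, 1, 1, 9
5, 8
1, 4, 8
…and 47 more, for 59 total.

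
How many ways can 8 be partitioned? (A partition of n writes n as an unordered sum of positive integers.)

22

They are:
8
7,1
6,2
6,1,1
5,3
5,2,1
5,1,1,1
4,4
4,3,1
4,2,2
4,2,1,1
4,1,1,1,1
3,3,2
3,3,1,1
3,2,2,1
3,2,1,1,1
3,1,1,1,1,1
2,2,2,2
2,2,2,1,1
2,2,1,1,1,1
2,1,1,1,1,1,1
1,1,1,1,1,1,1,1
Counting gives 22.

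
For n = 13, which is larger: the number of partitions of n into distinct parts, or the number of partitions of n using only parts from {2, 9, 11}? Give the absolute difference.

16

Partitions of 13 into distinct parts: 18.
Partitions of 13 using only parts from {2, 9, 11}: 2.
|18 − 2| = 16.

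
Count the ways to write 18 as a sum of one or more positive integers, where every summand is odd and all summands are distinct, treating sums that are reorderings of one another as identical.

The partitions of 18 that satisfy the conditions:
17+1
15+3
13+5
11+7
9+5+3+1

5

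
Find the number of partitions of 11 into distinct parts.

12

They are:
11
10, 1
9, 2
8, 3
8, 2, 1
7, 4
7, 3, 1
6, 5
6, 4, 1
6, 3, 2
5, 4, 2
5, 3, 2, 1
Counting gives 12.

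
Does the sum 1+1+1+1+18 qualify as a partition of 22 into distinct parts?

No

The parts sum to 22, and the condition 'all summands are distinct' is violated.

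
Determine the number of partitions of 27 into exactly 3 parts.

There are too many to list fully; the first 12 (by largest part) are:
25+1+1
24+2+1
23+3+1
23+2+2
22+4+1
22+3+2
21+5+1
21+4+2
21+3+3
20+6+1
20+5+2
20+4+3
…and 49 more, for 61 total.

61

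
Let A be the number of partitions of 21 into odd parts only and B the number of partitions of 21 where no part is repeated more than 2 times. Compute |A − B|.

Partitions of 21 into odd parts only: 76.
Partitions of 21 where no part is repeated more than 2 times: 243.
|76 − 243| = 167.

167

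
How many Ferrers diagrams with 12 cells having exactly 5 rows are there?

13

They are:
1 + 1 + 1 + 1 + 8
1 + 1 + 1 + 2 + 7
1 + 1 + 1 + 3 + 6
1 + 1 + 2 + 2 + 6
1 + 1 + 1 + 4 + 5
1 + 1 + 2 + 3 + 5
1 + 2 + 2 + 2 + 5
1 + 1 + 2 + 4 + 4
1 + 1 + 3 + 3 + 4
1 + 2 + 2 + 3 + 4
2 + 2 + 2 + 2 + 4
1 + 2 + 3 + 3 + 3
2 + 2 + 2 + 3 + 3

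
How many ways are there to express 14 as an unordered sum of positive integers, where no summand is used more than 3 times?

There are 82 such partitions.

82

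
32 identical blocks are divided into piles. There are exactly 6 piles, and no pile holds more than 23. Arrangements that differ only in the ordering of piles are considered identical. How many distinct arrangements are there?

Counting exhaustively, 702 partitions satisfy the conditions.

702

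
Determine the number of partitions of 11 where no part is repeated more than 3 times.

A partial list (first 12 by largest part):
11
10,1
9,2
9,1,1
8,3
8,2,1
8,1,1,1
7,4
7,3,1
7,2,2
7,2,1,1
6,5
…and 26 more, for 38 total.

38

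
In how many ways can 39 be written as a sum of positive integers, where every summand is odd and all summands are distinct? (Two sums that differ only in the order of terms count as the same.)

There are too many to list fully; the first 12 (by largest part) are:
39
35, 3, 1
33, 5, 1
31, 7, 1
31, 5, 3
29, 9, 1
29, 7, 3
27, 11, 1
27, 9, 3
27, 7, 5
25, 13, 1
25, 11, 3
…and 29 more, for 41 total.

41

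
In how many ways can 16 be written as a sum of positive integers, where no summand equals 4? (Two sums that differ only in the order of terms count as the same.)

154

A full systematic count gives 154.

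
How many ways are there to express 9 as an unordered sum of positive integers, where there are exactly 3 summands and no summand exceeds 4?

They are:
4 + 4 + 1
4 + 3 + 2
3 + 3 + 3

3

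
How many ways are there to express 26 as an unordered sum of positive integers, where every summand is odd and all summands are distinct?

12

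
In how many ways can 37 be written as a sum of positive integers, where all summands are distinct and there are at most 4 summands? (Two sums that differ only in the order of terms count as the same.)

340

Counting exhaustively, 340 partitions satisfy the conditions.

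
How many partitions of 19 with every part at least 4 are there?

The partitions of 19 that satisfy the conditions:
19
4+15
5+14
6+13
7+12
8+11
4+4+11
9+10
4+5+10
4+6+9
5+5+9
4+7+8
5+6+8
5+7+7
6+6+7
4+4+4+7
4+4+5+6
4+5+5+5
That's 18 in total.

18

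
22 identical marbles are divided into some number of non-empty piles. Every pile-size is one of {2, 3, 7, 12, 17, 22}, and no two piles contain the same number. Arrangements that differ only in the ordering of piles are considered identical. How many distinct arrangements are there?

3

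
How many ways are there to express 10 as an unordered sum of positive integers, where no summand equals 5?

35

There are too many to list fully; the first 12 (by largest part) are:
10
9,1
8,2
8,1,1
7,3
7,2,1
7,1,1,1
6,4
6,3,1
6,2,2
6,2,1,1
6,1,1,1,1
…and 23 more, for 35 total.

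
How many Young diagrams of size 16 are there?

231

There are 231 such partitions.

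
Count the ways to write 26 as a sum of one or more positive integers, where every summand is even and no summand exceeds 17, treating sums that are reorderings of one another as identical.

89

Counting exhaustively, 89 partitions satisfy the conditions.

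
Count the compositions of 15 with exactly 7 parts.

3003

A composition of 15 into 7 positive parts is chosen by placing 6 dividers among the 14 gaps between 15 units: C(14,6) = 3003.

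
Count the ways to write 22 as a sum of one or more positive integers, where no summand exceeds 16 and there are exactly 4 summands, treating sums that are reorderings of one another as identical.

80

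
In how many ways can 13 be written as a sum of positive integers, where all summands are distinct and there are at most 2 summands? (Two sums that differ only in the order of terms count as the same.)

7

They are:
13
1 + 12
2 + 11
3 + 10
4 + 9
5 + 8
6 + 7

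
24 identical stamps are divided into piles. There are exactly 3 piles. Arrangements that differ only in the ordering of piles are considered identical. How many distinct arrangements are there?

A partial list (first 12 by largest part):
1 + 1 + 22
1 + 2 + 21
1 + 3 + 20
2 + 2 + 20
1 + 4 + 19
2 + 3 + 19
1 + 5 + 18
2 + 4 + 18
3 + 3 + 18
1 + 6 + 17
2 + 5 + 17
3 + 4 + 17
…and 36 more, for 48 total.

48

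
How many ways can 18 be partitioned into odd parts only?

46

There are too many to list fully; the first 12 (by largest part) are:
1+17
3+15
1+1+1+15
5+13
1+1+3+13
1+1+1+1+1+13
7+11
1+1+5+11
1+3+3+11
1+1+1+1+3+11
1+1+1+1+1+1+1+11
9+9
…and 34 more, for 46 total.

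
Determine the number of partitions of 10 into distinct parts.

They are:
10
9 + 1
8 + 2
7 + 3
7 + 2 + 1
6 + 4
6 + 3 + 1
5 + 4 + 1
5 + 3 + 2
4 + 3 + 2 + 1
Counting gives 10.

10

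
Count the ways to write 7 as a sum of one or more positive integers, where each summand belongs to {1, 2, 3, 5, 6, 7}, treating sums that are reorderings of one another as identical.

12

Enumerating:
7
1, 6
2, 5
1, 1, 5
1, 3, 3
2, 2, 3
1, 1, 2, 3
1, 1, 1, 1, 3
1, 2, 2, 2
1, 1, 1, 2, 2
1, 1, 1, 1, 1, 2
1, 1, 1, 1, 1, 1, 1
That's 12 in total.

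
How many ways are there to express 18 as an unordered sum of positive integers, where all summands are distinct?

46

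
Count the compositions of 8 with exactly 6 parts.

Equivalently, choose which 5 of the 7 gaps become plus signs: C(7,5) = 21.

21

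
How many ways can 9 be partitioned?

There are too many to list fully; the first 12 (by largest part) are:
9
8 + 1
7 + 2
7 + 1 + 1
6 + 3
6 + 2 + 1
6 + 1 + 1 + 1
5 + 4
5 + 3 + 1
5 + 2 + 2
5 + 2 + 1 + 1
5 + 1 + 1 + 1 + 1
…and 18 more, for 30 total.

30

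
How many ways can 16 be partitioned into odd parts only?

32

A partial list (first 12 by largest part):
15+1
13+3
13+1+1+1
11+5
11+3+1+1
11+1+1+1+1+1
9+7
9+5+1+1
9+3+3+1
9+3+1+1+1+1
9+1+1+1+1+1+1+1
7+7+1+1
…and 20 more, for 32 total.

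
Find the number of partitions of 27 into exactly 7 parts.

Systematic enumeration (by largest part, then next-largest, …) yields 364.

364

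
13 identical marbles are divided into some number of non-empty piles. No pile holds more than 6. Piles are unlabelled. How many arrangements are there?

71

Systematic enumeration (by largest part, then next-largest, …) yields 71.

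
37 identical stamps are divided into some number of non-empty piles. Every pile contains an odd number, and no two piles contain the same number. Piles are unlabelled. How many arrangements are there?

35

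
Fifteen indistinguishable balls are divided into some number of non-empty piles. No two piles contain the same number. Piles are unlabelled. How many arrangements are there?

27

There are too many to list fully; the first 12 (by largest part) are:
15
14+1
13+2
12+3
12+2+1
11+4
11+3+1
10+5
10+4+1
10+3+2
9+6
9+5+1
…and 15 more, for 27 total.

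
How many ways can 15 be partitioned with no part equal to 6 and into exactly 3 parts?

Listing the qualifying partitions of 15:
13+1+1
12+2+1
11+3+1
11+2+2
10+4+1
10+3+2
9+5+1
9+4+2
9+3+3
8+5+2
8+4+3
7+7+1
7+5+3
7+4+4
5+5+5
That's 15 in total.

15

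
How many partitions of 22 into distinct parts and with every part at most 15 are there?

75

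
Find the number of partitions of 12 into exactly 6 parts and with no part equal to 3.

6

The partitions of 12 that satisfy the conditions:
7+1+1+1+1+1
6+2+1+1+1+1
5+2+2+1+1+1
4+4+1+1+1+1
4+2+2+2+1+1
2+2+2+2+2+2
Counting gives 6.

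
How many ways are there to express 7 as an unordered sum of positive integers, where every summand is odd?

5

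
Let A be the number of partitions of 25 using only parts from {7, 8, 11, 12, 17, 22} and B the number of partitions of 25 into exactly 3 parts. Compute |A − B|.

Partitions of 25 using only parts from {7, 8, 11, 12, 17, 22}: 2.
Partitions of 25 into exactly 3 parts: 52.
|2 − 52| = 50.

50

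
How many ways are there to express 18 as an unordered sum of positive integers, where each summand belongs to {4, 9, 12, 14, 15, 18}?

3

Enumerating:
18
14, 4
9, 9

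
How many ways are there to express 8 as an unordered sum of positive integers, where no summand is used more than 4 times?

19

The partitions of 8 that satisfy the conditions:
8
7 + 1
6 + 2
6 + 1 + 1
5 + 3
5 + 2 + 1
5 + 1 + 1 + 1
4 + 4
4 + 3 + 1
4 + 2 + 2
4 + 2 + 1 + 1
4 + 1 + 1 + 1 + 1
3 + 3 + 2
3 + 3 + 1 + 1
3 + 2 + 2 + 1
3 + 2 + 1 + 1 + 1
2 + 2 + 2 + 2
2 + 2 + 2 + 1 + 1
2 + 2 + 1 + 1 + 1 + 1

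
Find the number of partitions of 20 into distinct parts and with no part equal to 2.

37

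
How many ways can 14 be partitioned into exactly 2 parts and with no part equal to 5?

Listing the qualifying partitions of 14:
13, 1
12, 2
11, 3
10, 4
8, 6
7, 7
Counting gives 6.

6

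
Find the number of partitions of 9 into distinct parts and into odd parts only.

2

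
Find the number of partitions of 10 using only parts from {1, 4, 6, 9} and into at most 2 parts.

2

Enumerating:
1 + 9
4 + 6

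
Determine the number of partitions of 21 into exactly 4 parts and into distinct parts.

There are too many to list fully; the first 12 (by largest part) are:
1, 2, 3, 15
1, 2, 4, 14
1, 2, 5, 13
1, 3, 4, 13
1, 2, 6, 12
1, 3, 5, 12
2, 3, 4, 12
1, 2, 7, 11
1, 3, 6, 11
1, 4, 5, 11
2, 3, 5, 11
1, 2, 8, 10
…and 15 more, for 27 total.

27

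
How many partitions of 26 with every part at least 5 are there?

A partial list (first 12 by largest part):
26
21, 5
20, 6
19, 7
18, 8
17, 9
16, 10
16, 5, 5
15, 11
15, 6, 5
14, 12
14, 7, 5
…and 24 more, for 36 total.

36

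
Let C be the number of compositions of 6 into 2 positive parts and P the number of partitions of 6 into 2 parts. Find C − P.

Ordered (compositions into 2 parts): C(5,1) = 5.
Partitions of 6 into exactly 2 parts: 3.
Difference: 5 − 3 = 2.

2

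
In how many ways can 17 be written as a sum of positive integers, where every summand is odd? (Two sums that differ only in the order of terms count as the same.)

A partial list (first 12 by largest part):
17
15+1+1
13+3+1
13+1+1+1+1
11+5+1
11+3+3
11+3+1+1+1
11+1+1+1+1+1+1
9+7+1
9+5+3
9+5+1+1+1
9+3+3+1+1
…and 26 more, for 38 total.

38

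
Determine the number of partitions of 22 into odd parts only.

There are 89 such partitions.

89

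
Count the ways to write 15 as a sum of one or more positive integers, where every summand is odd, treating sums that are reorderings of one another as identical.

27

A partial list (first 12 by largest part):
15
13 + 1 + 1
11 + 3 + 1
11 + 1 + 1 + 1 + 1
9 + 5 + 1
9 + 3 + 3
9 + 3 + 1 + 1 + 1
9 + 1 + 1 + 1 + 1 + 1 + 1
7 + 7 + 1
7 + 5 + 3
7 + 5 + 1 + 1 + 1
7 + 3 + 3 + 1 + 1
…and 15 more, for 27 total.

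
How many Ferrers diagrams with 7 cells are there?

Listing the qualifying partitions of 7:
7
6, 1
5, 2
5, 1, 1
4, 3
4, 2, 1
4, 1, 1, 1
3, 3, 1
3, 2, 2
3, 2, 1, 1
3, 1, 1, 1, 1
2, 2, 2, 1
2, 2, 1, 1, 1
2, 1, 1, 1, 1, 1
1, 1, 1, 1, 1, 1, 1

15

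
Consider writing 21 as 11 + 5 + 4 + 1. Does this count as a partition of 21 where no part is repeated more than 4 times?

The parts sum to 21, and the condition 'no summand is used more than 4 times' holds.

Yes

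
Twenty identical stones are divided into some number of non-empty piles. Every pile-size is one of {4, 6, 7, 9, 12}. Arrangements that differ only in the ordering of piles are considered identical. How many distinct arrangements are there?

They are:
12,4,4
9,7,4
7,7,6
6,6,4,4
4,4,4,4,4
That's 5 in total.

5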